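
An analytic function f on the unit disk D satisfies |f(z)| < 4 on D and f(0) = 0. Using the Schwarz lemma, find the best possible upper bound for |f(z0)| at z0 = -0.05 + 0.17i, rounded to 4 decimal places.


Step 1: g = f/4 maps D -> D with g(0) = 0, so by the Schwarz lemma |g(z)| <= |z|, i.e. |f(z)| <= 4|z|; this is sharp (f(z) = 4z).
Step 2: |z0|^2 = (-0.05)^2 + 0.17^2 = 0.0314
Step 3: |z0| = sqrt(0.0314) = 0.1772
Step 4: Best bound = 4 * |z0| = 4 * 0.1772 = 0.7088

0.7088


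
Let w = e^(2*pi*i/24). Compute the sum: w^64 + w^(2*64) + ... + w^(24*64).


Step 1: The sum sum_{j=1}^{n} w^(k*j) equals n if n | k, else 0.
Step 2: Here n = 24, k = 64
Step 3: Does n divide k? 24 | 64 -> False
Step 4: Sum = 0

0


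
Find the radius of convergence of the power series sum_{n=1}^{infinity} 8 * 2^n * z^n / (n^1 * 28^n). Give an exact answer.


Step 1: General term a_n = 8 * 2^n / (n^1 * 28^n)
Step 2: By the root test, |a_n|^(1/n) = 8^(1/n) * 2 / (n^(1/n) * 28) -> 2/28 as n -> infinity (since 8^(1/n) -> 1 and n^(1/n) -> 1)
Step 3: R = 1/lim|a_n|^(1/n) = 28/2 = 14

14


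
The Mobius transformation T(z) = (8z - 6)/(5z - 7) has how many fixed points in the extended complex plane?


Step 1: Fixed points satisfy T(z) = z
Step 2: 5z^2 - 15z + 6 = 0
Step 3: Discriminant = (-15)^2 - 4*5*6 = 105
Step 4: Number of fixed points = 2

2


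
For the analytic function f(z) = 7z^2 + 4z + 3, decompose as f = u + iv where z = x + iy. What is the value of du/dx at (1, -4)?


Step 1: f(z) = 7(x+iy)^2 + 4(x+iy) + 3
Step 2: u = 7(x^2 - y^2) + 4x + 3
Step 3: u_x = 14x + 4
Step 4: At (1, -4): u_x = 14 + 4 = 18

18


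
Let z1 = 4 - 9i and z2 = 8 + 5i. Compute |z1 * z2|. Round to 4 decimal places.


Step 1: |z1| = sqrt(4^2 + (-9)^2) = sqrt(97)
Step 2: |z2| = sqrt(8^2 + 5^2) = sqrt(89)
Step 3: |z1*z2| = |z1|*|z2| = sqrt(97) * sqrt(89) = sqrt(97 * 89) = sqrt(8633)
Step 4: = 92.9139

92.9139


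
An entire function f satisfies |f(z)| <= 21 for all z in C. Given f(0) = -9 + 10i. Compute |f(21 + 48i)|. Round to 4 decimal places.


Step 1: By Liouville's theorem, a bounded entire function is constant.
Step 2: f(z) = f(0) = -9 + 10i for all z.
Step 3: |f(w)| = |-9 + 10i| = sqrt(81 + 100)
Step 4: = 13.4536

13.4536


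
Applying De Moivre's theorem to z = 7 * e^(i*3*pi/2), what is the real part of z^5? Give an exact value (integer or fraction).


Step 1: By De Moivre's theorem, z^5 = 7^5 * e^(i*5*3*pi/2) = 16807 * (cos(15*pi/2) + i*sin(15*pi/2))
Step 2: |z|^5 = 7^5 = 16807
Step 3: Reduce the angle mod 2*pi: 15*pi/2 - 6*pi = 3*pi/2
Step 4: cos(3*pi/2) = 0
Step 5: Re(z^5) = 16807 * 0 = 0

0


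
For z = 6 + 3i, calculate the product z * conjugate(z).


Step 1: conj(z) = 6 - 3i
Step 2: z * conj(z) = 6^2 + 3^2
Step 3: = 36 + 9 = 45

45


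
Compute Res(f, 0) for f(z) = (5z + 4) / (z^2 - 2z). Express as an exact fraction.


Step 1: Q(z) = z^2 - 2z = (z)(z - 2)
Step 2: Q'(z) = 2z - 2
Step 3: Q'(0) = -2, P(0) = 4
Step 4: Res = P(0)/Q'(0) = 4/(-2) = -2

-2


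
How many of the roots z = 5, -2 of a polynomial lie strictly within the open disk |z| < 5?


Step 1: Check each root:
  z = 5: |5| = 5 >= 5
  z = -2: |-2| = 2 < 5
Step 2: Count = 1

1


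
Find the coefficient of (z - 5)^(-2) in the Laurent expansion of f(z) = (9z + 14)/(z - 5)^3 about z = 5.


Step 1: Write the numerator in powers of (z - 5): 9z + 14 = 9(z - 5) + (9*5 + 14) = 9(z - 5) + 59
Step 2: Divide by (z - 5)^3: f(z) = 59(z - 5)^(-3) + 9(z - 5)^(-2)
Step 3: This finite sum is the Laurent series of f about z = 5.
Step 4: Coefficient of (z - 5)^(-2) = coefficient of (z - 5) in the re-centred numerator = 9

9


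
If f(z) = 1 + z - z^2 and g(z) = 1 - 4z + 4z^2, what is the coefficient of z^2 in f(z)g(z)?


Step 1: z^2 term in f*g comes from: (1)*(4z^2) + (z)*(-4z) + (-z^2)*(1)
Step 2: = 4 - 4 - 1
Step 3: = -1

-1


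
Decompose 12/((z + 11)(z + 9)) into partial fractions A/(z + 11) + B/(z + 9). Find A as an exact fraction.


Step 1: Multiply both sides by (z + 11) and set z = -11
Step 2: A = 12 / (-11 + 9)
Step 3: A = 12 / (-2)
Step 4: A = -6

-6


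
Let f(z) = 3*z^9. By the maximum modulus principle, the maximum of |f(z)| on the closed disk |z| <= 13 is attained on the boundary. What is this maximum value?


Step 1: On |z| = 13, |f(z)| = 3 * |z|^9 = 3 * 13^9
Step 2: By maximum modulus principle, maximum is on boundary.
Step 3: Maximum = 3 * 10604499373 = 31813498119

31813498119


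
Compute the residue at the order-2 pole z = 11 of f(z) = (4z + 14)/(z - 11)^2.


Step 1: Pole of order 2 at z = 11
Step 2: Res = lim d/dz [(z - 11)^2 * f(z)] as z -> 11
Step 3: (z - 11)^2 * f(z) = 4z + 14
Step 4: d/dz[4z + 14] = 4

4


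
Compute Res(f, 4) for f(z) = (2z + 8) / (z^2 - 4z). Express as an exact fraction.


Step 1: Q(z) = z^2 - 4z = (z - 4)(z)
Step 2: Q'(z) = 2z - 4
Step 3: Q'(4) = 4, P(4) = 16
Step 4: Res = P(4)/Q'(4) = 16/4 = 4

4


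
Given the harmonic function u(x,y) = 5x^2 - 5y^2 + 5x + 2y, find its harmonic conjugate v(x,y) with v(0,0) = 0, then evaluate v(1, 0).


Step 1: v_x = -u_y = 10y - 2
Step 2: v_y = u_x = 10x + 5
Step 3: v = 10xy - 2x + 5y + C
Step 4: v(0,0) = 0 => C = 0
Step 5: v(1, 0) = -2

-2


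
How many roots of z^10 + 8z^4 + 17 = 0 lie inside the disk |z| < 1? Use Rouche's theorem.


Step 1: On |z| = 1 the three terms have sizes |z^10| = 1^10 = 1, |8z^4| = 8*1^4 = 8, |17| = 17
Step 2: The dominant term is g(z) = 17; let h(z) = z^10 + 8z^4 so f = g + h
Step 3: On |z| = 1: |g| = 17 and |h| <= 1 + 8 = 9
Step 4: Since 17 > 9, |h| < |g| on |z| = 1, so by Rouche f has the same number of zeros as g inside |z| < 1
Step 5: g(z) = 17 is a nonzero constant with no zeros inside |z| < 1. Answer = 0

0


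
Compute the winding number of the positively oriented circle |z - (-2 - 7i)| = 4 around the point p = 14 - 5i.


Step 1: Center c = (-2, -7), radius = 4
Step 2: |p - c|^2 = 16^2 + 2^2 = 260
Step 3: r^2 = 16
Step 4: |p-c| > r so winding number = 0

0


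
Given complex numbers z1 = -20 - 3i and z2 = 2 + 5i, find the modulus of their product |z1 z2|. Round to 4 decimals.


Step 1: |z1| = sqrt((-20)^2 + (-3)^2) = sqrt(409)
Step 2: |z2| = sqrt(2^2 + 5^2) = sqrt(29)
Step 3: |z1*z2| = |z1|*|z2| = sqrt(409) * sqrt(29) = sqrt(409 * 29) = sqrt(11861)
Step 4: = 108.9082

108.9082


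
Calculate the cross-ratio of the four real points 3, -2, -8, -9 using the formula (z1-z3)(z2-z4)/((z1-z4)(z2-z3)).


Step 1: (z1-z3)(z2-z4) = 11 * 7 = 77
Step 2: (z1-z4)(z2-z3) = 12 * 6 = 72
Step 3: Cross-ratio = 77/72 = 77/72

77/72


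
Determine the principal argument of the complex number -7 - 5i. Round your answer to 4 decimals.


Step 1: z = -7 - 5i
Step 2: arg(z) = atan2(-5, -7)
Step 3: arg(z) = -2.5213

-2.5213


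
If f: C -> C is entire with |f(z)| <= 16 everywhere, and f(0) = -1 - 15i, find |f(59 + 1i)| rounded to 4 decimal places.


Step 1: By Liouville's theorem, a bounded entire function is constant.
Step 2: f(z) = f(0) = -1 - 15i for all z.
Step 3: |f(w)| = |-1 - 15i| = sqrt(1 + 225)
Step 4: = 15.0333

15.0333


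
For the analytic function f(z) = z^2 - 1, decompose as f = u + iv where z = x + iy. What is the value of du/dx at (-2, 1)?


Step 1: f(z) = (x+iy)^2 - 1
Step 2: u = (x^2 - y^2) - 1
Step 3: u_x = 2x + 0
Step 4: At (-2, 1): u_x = -4 + 0 = -4

-4


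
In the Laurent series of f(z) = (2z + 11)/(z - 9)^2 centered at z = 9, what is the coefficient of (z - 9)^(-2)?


Step 1: Write the numerator in powers of (z - 9): 2z + 11 = 2(z - 9) + (2*9 + 11) = 2(z - 9) + 29
Step 2: Divide by (z - 9)^2: f(z) = 29(z - 9)^(-2) + 2(z - 9)^(-1)
Step 3: This finite sum is the Laurent series of f about z = 9.
Step 4: Coefficient of (z - 9)^(-2) = 2*9 + 11 = 29

29


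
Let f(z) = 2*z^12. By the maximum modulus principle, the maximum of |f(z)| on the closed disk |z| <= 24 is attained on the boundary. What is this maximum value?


Step 1: On |z| = 24, |f(z)| = 2 * |z|^12 = 2 * 24^12
Step 2: By maximum modulus principle, maximum is on boundary.
Step 3: Maximum = 2 * 36520347436056576 = 73040694872113152

73040694872113152


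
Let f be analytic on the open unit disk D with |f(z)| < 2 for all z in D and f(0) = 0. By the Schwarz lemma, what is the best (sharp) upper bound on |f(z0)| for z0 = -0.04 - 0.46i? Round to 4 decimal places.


Step 1: g = f/2 maps D -> D with g(0) = 0, so by the Schwarz lemma |g(z)| <= |z|, i.e. |f(z)| <= 2|z|; this is sharp (f(z) = 2z).
Step 2: |z0|^2 = (-0.04)^2 + (-0.46)^2 = 0.2132
Step 3: |z0| = sqrt(0.2132) = 0.461736
Step 4: Best bound = 2 * |z0| = 2 * 0.461736 = 0.9235

0.9235


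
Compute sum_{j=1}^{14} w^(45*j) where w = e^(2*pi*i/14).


Step 1: The sum sum_{j=1}^{n} w^(k*j) equals n if n | k, else 0.
Step 2: Here n = 14, k = 45
Step 3: Does n divide k? 14 | 45 -> False
Step 4: Sum = 0

0


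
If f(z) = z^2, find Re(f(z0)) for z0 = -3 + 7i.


Step 1: z0 = -3 + 7i
Step 2: z0^2 = (-3)^2 - 7^2 - 42i
Step 3: real part = 9 - 49 = -40

-40


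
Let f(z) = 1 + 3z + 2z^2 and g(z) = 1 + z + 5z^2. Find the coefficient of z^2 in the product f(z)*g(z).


Step 1: z^2 term in f*g comes from: (1)*(5z^2) + (3z)*(z) + (2z^2)*(1)
Step 2: = 5 + 3 + 2
Step 3: = 10

10


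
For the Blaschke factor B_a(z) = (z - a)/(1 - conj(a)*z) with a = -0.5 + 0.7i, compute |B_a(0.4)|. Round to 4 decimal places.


Step 1: Numerator z0 - a = 0.4 - (-0.5 + 0.7i) = 0.9 - 0.7i
Step 2: Denominator 1 - conj(a)*z0 = 1 - (-0.5 - 0.7i)*0.4 = 1.2 + 0.28i
Step 3: |z0 - a|^2 = 0.9^2 + (-0.7)^2 = 1.3; |1 - conj(a)*z0|^2 = 1.2^2 + 0.28^2 = 1.5184
Step 4: |B_a(0.4)| = sqrt(1.3 / 1.5184) = sqrt(0.856164)
Step 5: = 0.9253

0.9253


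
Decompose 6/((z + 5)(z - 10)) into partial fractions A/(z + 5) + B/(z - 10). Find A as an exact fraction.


Step 1: Multiply both sides by (z + 5) and set z = -5
Step 2: A = 6 / (-5 - 10)
Step 3: A = 6 / (-15)
Step 4: A = -2/5

-2/5


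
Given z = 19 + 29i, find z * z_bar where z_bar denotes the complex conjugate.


Step 1: conj(z) = 19 - 29i
Step 2: z * conj(z) = 19^2 + 29^2
Step 3: = 361 + 841 = 1202

1202


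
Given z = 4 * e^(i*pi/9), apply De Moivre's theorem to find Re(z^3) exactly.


Step 1: By De Moivre's theorem, z^3 = 4^3 * e^(i*3*pi/9) = 64 * (cos(pi/3) + i*sin(pi/3))
Step 2: |z|^3 = 4^3 = 64
Step 3: The angle pi/3 already lies in [0, 2*pi)
Step 4: cos(pi/3) = 1/2
Step 5: Re(z^3) = 64 * 1/2 = 32

32


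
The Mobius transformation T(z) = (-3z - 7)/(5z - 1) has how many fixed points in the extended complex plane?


Step 1: Fixed points satisfy T(z) = z
Step 2: 5z^2 + 2z + 7 = 0
Step 3: Discriminant = 2^2 - 4*5*7 = -136
Step 4: Number of fixed points = 2

2


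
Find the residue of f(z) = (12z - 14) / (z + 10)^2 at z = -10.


Step 1: Pole of order 2 at z = -10
Step 2: Res = lim d/dz [(z + 10)^2 * f(z)] as z -> -10
Step 3: (z + 10)^2 * f(z) = 12z - 14
Step 4: d/dz[12z - 14] = 12

12


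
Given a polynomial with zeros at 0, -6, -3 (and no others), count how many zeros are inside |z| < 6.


Step 1: Check each root:
  z = 0: |0| = 0 < 6
  z = -6: |-6| = 6 >= 6
  z = -3: |-3| = 3 < 6
Step 2: Count = 2

2


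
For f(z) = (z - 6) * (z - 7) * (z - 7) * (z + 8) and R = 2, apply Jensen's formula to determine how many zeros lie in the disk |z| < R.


Jensen's formula: (1/2pi)*integral log|f(Re^it)|dt = log|f(0)| + sum_{|a_k|<R} log(R/|a_k|)
Step 1: f(0) = (-6) * (-7) * (-7) * 8 = -2352
Step 2: log|f(0)| = log|6| + log|7| + log|7| + log|-8| = 7.763
Step 3: Zeros inside |z| < 2: none
Step 4: Jensen sum = (empty sum) = 0
Step 5: n(R) = number of terms in the Jensen sum = count of zeros inside |z| < 2 = 0

0


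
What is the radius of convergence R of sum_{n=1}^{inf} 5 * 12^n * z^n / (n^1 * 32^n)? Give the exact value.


Step 1: General term a_n = 5 * 12^n / (n^1 * 32^n)
Step 2: By the root test, |a_n|^(1/n) = 5^(1/n) * 12 / (n^(1/n) * 32) -> 12/32 as n -> infinity (since 5^(1/n) -> 1 and n^(1/n) -> 1)
Step 3: R = 1/lim|a_n|^(1/n) = 32/12 = 8/3

8/3


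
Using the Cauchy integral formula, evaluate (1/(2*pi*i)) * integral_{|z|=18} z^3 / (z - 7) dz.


Step 1: f(z) = z^3, a = 7 is inside |z| = 18
Step 2: By Cauchy integral formula: (1/(2pi*i)) * integral = f(a)
Step 3: f(7) = 7^3 = 343

343


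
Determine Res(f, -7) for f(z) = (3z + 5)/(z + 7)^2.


Step 1: Pole of order 2 at z = -7
Step 2: Res = lim d/dz [(z + 7)^2 * f(z)] as z -> -7
Step 3: (z + 7)^2 * f(z) = 3z + 5
Step 4: d/dz[3z + 5] = 3

3


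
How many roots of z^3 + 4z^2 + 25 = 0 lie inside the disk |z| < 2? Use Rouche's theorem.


Step 1: On |z| = 2 the three terms have sizes |z^3| = 2^3 = 8, |4z^2| = 4*2^2 = 16, |25| = 25
Step 2: The dominant term is g(z) = 25; let h(z) = z^3 + 4z^2 so f = g + h
Step 3: On |z| = 2: |g| = 25 and |h| <= 8 + 16 = 24
Step 4: Since 25 > 24, |h| < |g| on |z| = 2, so by Rouche f has the same number of zeros as g inside |z| < 2
Step 5: g(z) = 25 is a nonzero constant with no zeros inside |z| < 2. Answer = 0

0


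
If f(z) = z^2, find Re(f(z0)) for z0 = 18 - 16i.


Step 1: z0 = 18 - 16i
Step 2: z0^2 = 18^2 - (-16)^2 - 576i
Step 3: real part = 324 - 256 = 68

68


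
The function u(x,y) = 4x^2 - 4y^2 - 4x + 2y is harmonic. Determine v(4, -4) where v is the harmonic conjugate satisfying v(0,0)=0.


Step 1: v_x = -u_y = 8y - 2
Step 2: v_y = u_x = 8x - 4
Step 3: v = 8xy - 2x - 4y + C
Step 4: v(0,0) = 0 => C = 0
Step 5: v(4, -4) = -120

-120


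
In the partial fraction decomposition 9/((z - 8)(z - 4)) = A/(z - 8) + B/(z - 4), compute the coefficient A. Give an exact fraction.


Step 1: Multiply both sides by (z - 8) and set z = 8
Step 2: A = 9 / (8 - 4)
Step 3: A = 9 / 4
Step 4: A = 9/4

9/4


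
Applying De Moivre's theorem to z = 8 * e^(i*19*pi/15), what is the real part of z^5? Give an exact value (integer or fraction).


Step 1: By De Moivre's theorem, z^5 = 8^5 * e^(i*5*19*pi/15) = 32768 * (cos(19*pi/3) + i*sin(19*pi/3))
Step 2: |z|^5 = 8^5 = 32768
Step 3: Reduce the angle mod 2*pi: 19*pi/3 - 6*pi = pi/3
Step 4: cos(pi/3) = 1/2
Step 5: Re(z^5) = 32768 * 1/2 = 16384

16384


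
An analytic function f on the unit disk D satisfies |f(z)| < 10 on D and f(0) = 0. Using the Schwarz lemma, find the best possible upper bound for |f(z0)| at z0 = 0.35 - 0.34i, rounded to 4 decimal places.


Step 1: g = f/10 maps D -> D with g(0) = 0, so by the Schwarz lemma |g(z)| <= |z|, i.e. |f(z)| <= 10|z|; this is sharp (f(z) = 10z).
Step 2: |z0|^2 = 0.35^2 + (-0.34)^2 = 0.2381
Step 3: |z0| = sqrt(0.2381) = 0.487955
Step 4: Best bound = 10 * |z0| = 10 * 0.487955 = 4.8795

4.8795


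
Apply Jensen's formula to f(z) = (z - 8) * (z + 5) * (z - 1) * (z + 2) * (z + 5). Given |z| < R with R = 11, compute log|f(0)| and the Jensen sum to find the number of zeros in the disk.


Jensen's formula: (1/2pi)*integral log|f(Re^it)|dt = log|f(0)| + sum_{|a_k|<R} log(R/|a_k|)
Step 1: f(0) = (-8) * 5 * (-1) * 2 * 5 = 400
Step 2: log|f(0)| = log|8| + log|-5| + log|1| + log|-2| + log|-5| = 5.9915
Step 3: Zeros inside |z| < 11: 8, -5, 1, -2, -5
Step 4: Jensen sum = log(11/8) + log(11/5) + log(11/1) + log(11/2) + log(11/5) = 5.998
Step 5: n(R) = number of terms in the Jensen sum = count of zeros inside |z| < 11 = 5

5


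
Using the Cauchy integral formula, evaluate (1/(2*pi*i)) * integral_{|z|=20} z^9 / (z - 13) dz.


Step 1: f(z) = z^9, a = 13 is inside |z| = 20
Step 2: By Cauchy integral formula: (1/(2pi*i)) * integral = f(a)
Step 3: f(13) = 13^9 = 10604499373

10604499373


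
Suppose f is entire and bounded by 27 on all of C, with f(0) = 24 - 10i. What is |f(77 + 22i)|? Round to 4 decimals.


Step 1: By Liouville's theorem, a bounded entire function is constant.
Step 2: f(z) = f(0) = 24 - 10i for all z.
Step 3: |f(w)| = |24 - 10i| = sqrt(576 + 100)
Step 4: = 26.0

26.0


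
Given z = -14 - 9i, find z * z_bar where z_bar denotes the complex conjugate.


Step 1: conj(z) = -14 + 9i
Step 2: z * conj(z) = (-14)^2 + (-9)^2
Step 3: = 196 + 81 = 277

277


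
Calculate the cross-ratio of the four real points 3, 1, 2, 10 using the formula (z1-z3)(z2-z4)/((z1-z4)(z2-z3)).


Step 1: (z1-z3)(z2-z4) = 1 * (-9) = -9
Step 2: (z1-z4)(z2-z3) = (-7) * (-1) = 7
Step 3: Cross-ratio = -9/7 = -9/7

-9/7


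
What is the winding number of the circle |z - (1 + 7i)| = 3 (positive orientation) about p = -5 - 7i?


Step 1: Center c = (1, 7), radius = 3
Step 2: |p - c|^2 = (-6)^2 + (-14)^2 = 232
Step 3: r^2 = 9
Step 4: |p-c| > r so winding number = 0

0


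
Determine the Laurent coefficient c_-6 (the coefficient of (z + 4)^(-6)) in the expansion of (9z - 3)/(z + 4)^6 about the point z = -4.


Step 1: Write the numerator in powers of (z + 4): 9z - 3 = 9(z + 4) + (9*(-4) - 3) = 9(z + 4) - 39
Step 2: Divide by (z + 4)^6: f(z) = -39(z + 4)^(-6) + 9(z + 4)^(-5)
Step 3: This finite sum is the Laurent series of f about z = -4.
Step 4: Coefficient of (z + 4)^(-6) = 9*(-4) - 3 = -39

-39


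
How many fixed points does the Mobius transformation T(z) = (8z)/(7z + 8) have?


Step 1: Fixed points satisfy T(z) = z
Step 2: 7z^2 = 0
Step 3: Discriminant = 0^2 - 4*7*0 = 0
Step 4: Number of fixed points = 1

1


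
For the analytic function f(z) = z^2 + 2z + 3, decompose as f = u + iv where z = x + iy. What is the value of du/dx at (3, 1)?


Step 1: f(z) = (x+iy)^2 + 2(x+iy) + 3
Step 2: u = (x^2 - y^2) + 2x + 3
Step 3: u_x = 2x + 2
Step 4: At (3, 1): u_x = 6 + 2 = 8

8


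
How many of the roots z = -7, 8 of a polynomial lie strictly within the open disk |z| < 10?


Step 1: Check each root:
  z = -7: |-7| = 7 < 10
  z = 8: |8| = 8 < 10
Step 2: Count = 2

2


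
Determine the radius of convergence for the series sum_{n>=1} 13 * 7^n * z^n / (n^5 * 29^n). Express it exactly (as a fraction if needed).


Step 1: General term a_n = 13 * 7^n / (n^5 * 29^n)
Step 2: By the root test, |a_n|^(1/n) = 13^(1/n) * 7 / (n^(5/n) * 29) -> 7/29 as n -> infinity (since 13^(1/n) -> 1 and n^(5/n) -> 1)
Step 3: R = 1/lim|a_n|^(1/n) = 29/7

29/7


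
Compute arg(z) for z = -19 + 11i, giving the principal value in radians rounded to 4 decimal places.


Step 1: z = -19 + 11i
Step 2: arg(z) = atan2(11, -19)
Step 3: arg(z) = 2.6168

2.6168


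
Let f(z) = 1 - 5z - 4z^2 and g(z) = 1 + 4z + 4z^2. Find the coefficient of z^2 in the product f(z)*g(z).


Step 1: z^2 term in f*g comes from: (1)*(4z^2) + (-5z)*(4z) + (-4z^2)*(1)
Step 2: = 4 - 20 - 4
Step 3: = -20

-20


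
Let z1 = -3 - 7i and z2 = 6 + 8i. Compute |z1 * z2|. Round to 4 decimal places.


Step 1: |z1| = sqrt((-3)^2 + (-7)^2) = sqrt(58)
Step 2: |z2| = sqrt(6^2 + 8^2) = sqrt(100)
Step 3: |z1*z2| = |z1|*|z2| = sqrt(58) * sqrt(100) = sqrt(58 * 100) = sqrt(5800)
Step 4: = 76.1577

76.1577


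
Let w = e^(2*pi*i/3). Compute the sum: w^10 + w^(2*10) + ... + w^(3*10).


Step 1: The sum sum_{j=1}^{n} w^(k*j) equals n if n | k, else 0.
Step 2: Here n = 3, k = 10
Step 3: Does n divide k? 3 | 10 -> False
Step 4: Sum = 0

0


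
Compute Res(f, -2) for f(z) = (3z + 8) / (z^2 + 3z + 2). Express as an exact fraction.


Step 1: Q(z) = z^2 + 3z + 2 = (z + 2)(z + 1)
Step 2: Q'(z) = 2z + 3
Step 3: Q'(-2) = -1, P(-2) = 2
Step 4: Res = P(-2)/Q'(-2) = 2/(-1) = -2

-2


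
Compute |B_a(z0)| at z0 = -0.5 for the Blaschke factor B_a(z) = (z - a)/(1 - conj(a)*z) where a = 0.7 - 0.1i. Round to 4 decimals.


Step 1: Numerator z0 - a = -0.5 - (0.7 - 0.1i) = -1.2 + 0.1i
Step 2: Denominator 1 - conj(a)*z0 = 1 - (0.7 + 0.1i)*(-0.5) = 1.35 + 0.05i
Step 3: |z0 - a|^2 = (-1.2)^2 + 0.1^2 = 1.45; |1 - conj(a)*z0|^2 = 1.35^2 + 0.05^2 = 1.825
Step 4: |B_a(-0.5)| = sqrt(1.45 / 1.825) = sqrt(0.794521)
Step 5: = 0.8914

0.8914


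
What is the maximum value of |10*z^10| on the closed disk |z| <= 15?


Step 1: On |z| = 15, |f(z)| = 10 * |z|^10 = 10 * 15^10
Step 2: By maximum modulus principle, maximum is on boundary.
Step 3: Maximum = 10 * 576650390625 = 5766503906250

5766503906250


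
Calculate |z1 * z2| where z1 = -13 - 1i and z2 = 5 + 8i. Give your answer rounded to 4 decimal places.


Step 1: |z1| = sqrt((-13)^2 + (-1)^2) = sqrt(170)
Step 2: |z2| = sqrt(5^2 + 8^2) = sqrt(89)
Step 3: |z1*z2| = |z1|*|z2| = sqrt(170) * sqrt(89) = sqrt(170 * 89) = sqrt(15130)
Step 4: = 123.0041

123.0041


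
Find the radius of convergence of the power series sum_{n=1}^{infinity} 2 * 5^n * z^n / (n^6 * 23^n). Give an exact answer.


Step 1: General term a_n = 2 * 5^n / (n^6 * 23^n)
Step 2: By the root test, |a_n|^(1/n) = 2^(1/n) * 5 / (n^(6/n) * 23) -> 5/23 as n -> infinity (since 2^(1/n) -> 1 and n^(6/n) -> 1)
Step 3: R = 1/lim|a_n|^(1/n) = 23/5

23/5


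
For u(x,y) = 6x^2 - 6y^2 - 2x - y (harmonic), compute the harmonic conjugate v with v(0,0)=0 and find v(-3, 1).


Step 1: v_x = -u_y = 12y + 1
Step 2: v_y = u_x = 12x - 2
Step 3: v = 12xy + x - 2y + C
Step 4: v(0,0) = 0 => C = 0
Step 5: v(-3, 1) = -41

-41


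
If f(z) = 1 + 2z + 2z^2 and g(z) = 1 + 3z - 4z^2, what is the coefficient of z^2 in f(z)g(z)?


Step 1: z^2 term in f*g comes from: (1)*(-4z^2) + (2z)*(3z) + (2z^2)*(1)
Step 2: = -4 + 6 + 2
Step 3: = 4

4


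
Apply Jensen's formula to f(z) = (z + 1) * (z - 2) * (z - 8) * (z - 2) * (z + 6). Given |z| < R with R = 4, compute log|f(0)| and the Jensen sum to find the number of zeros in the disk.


Jensen's formula: (1/2pi)*integral log|f(Re^it)|dt = log|f(0)| + sum_{|a_k|<R} log(R/|a_k|)
Step 1: f(0) = 1 * (-2) * (-8) * (-2) * 6 = -192
Step 2: log|f(0)| = log|-1| + log|2| + log|8| + log|2| + log|-6| = 5.2575
Step 3: Zeros inside |z| < 4: -1, 2, 2
Step 4: Jensen sum = log(4/1) + log(4/2) + log(4/2) = 2.7726
Step 5: n(R) = number of terms in the Jensen sum = count of zeros inside |z| < 4 = 3

3


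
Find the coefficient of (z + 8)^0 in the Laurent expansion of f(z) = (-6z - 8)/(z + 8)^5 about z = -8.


Step 1: Write the numerator in powers of (z + 8): -6z - 8 = -6(z + 8) + (-6*(-8) - 8) = -6(z + 8) + 40
Step 2: Divide by (z + 8)^5: f(z) = 40(z + 8)^(-5) - 6(z + 8)^(-4)
Step 3: This finite sum is the Laurent series of f about z = -8.
Step 4: Only the powers -5 and -4 appear, so the coefficient of (z + 8)^0 = 0

0


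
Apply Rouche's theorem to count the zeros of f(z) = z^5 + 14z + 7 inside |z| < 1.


Step 1: On |z| = 1 the three terms have sizes |z^5| = 1^5 = 1, |14z| = 14*1 = 14, |7| = 7
Step 2: The dominant term is g(z) = 14z; let h(z) = z^5 + 7 so f = g + h
Step 3: On |z| = 1: |g| = 14 and |h| <= 1 + 7 = 8
Step 4: Since 14 > 8, |h| < |g| on |z| = 1, so by Rouche f has the same number of zeros as g inside |z| < 1
Step 5: g(z) = 14z has 1 zero (at the origin, multiplicity 1) inside |z| < 1. Answer = 1

1


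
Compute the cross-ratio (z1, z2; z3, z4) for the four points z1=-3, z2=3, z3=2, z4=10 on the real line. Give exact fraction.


Step 1: (z1-z3)(z2-z4) = (-5) * (-7) = 35
Step 2: (z1-z4)(z2-z3) = (-13) * 1 = -13
Step 3: Cross-ratio = -35/13 = -35/13

-35/13


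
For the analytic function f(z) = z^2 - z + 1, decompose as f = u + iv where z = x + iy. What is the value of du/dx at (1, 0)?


Step 1: f(z) = (x+iy)^2 - (x+iy) + 1
Step 2: u = (x^2 - y^2) - x + 1
Step 3: u_x = 2x - 1
Step 4: At (1, 0): u_x = 2 - 1 = 1

1


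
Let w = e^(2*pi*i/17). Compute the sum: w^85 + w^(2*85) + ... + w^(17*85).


Step 1: The sum sum_{j=1}^{n} w^(k*j) equals n if n | k, else 0.
Step 2: Here n = 17, k = 85
Step 3: Does n divide k? 17 | 85 -> True
Step 4: Sum = 17

17


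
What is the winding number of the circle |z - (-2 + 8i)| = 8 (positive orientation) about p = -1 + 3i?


Step 1: Center c = (-2, 8), radius = 8
Step 2: |p - c|^2 = 1^2 + (-5)^2 = 26
Step 3: r^2 = 64
Step 4: |p-c| < r so winding number = 1

1


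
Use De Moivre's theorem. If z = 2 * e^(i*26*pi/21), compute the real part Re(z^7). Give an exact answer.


Step 1: By De Moivre's theorem, z^7 = 2^7 * e^(i*7*26*pi/21) = 128 * (cos(26*pi/3) + i*sin(26*pi/3))
Step 2: |z|^7 = 2^7 = 128
Step 3: Reduce the angle mod 2*pi: 26*pi/3 - 8*pi = 2*pi/3
Step 4: cos(2*pi/3) = -1/2
Step 5: Re(z^7) = 128 * (-1/2) = -64

-64


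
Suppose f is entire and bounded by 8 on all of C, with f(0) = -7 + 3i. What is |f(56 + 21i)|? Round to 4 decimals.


Step 1: By Liouville's theorem, a bounded entire function is constant.
Step 2: f(z) = f(0) = -7 + 3i for all z.
Step 3: |f(w)| = |-7 + 3i| = sqrt(49 + 9)
Step 4: = 7.6158

7.6158


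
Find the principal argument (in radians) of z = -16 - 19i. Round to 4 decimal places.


Step 1: z = -16 - 19i
Step 2: arg(z) = atan2(-19, -16)
Step 3: arg(z) = -2.2707

-2.2707


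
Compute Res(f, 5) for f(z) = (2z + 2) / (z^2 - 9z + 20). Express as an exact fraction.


Step 1: Q(z) = z^2 - 9z + 20 = (z - 5)(z - 4)
Step 2: Q'(z) = 2z - 9
Step 3: Q'(5) = 1, P(5) = 12
Step 4: Res = P(5)/Q'(5) = 12/1 = 12

12


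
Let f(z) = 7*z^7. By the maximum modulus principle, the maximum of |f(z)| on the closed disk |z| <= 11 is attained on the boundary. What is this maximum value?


Step 1: On |z| = 11, |f(z)| = 7 * |z|^7 = 7 * 11^7
Step 2: By maximum modulus principle, maximum is on boundary.
Step 3: Maximum = 7 * 19487171 = 136410197

136410197


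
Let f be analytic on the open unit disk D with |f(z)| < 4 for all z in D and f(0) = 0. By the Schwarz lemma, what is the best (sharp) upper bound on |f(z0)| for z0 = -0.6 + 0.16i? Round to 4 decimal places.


Step 1: g = f/4 maps D -> D with g(0) = 0, so by the Schwarz lemma |g(z)| <= |z|, i.e. |f(z)| <= 4|z|; this is sharp (f(z) = 4z).
Step 2: |z0|^2 = (-0.6)^2 + 0.16^2 = 0.3856
Step 3: |z0| = sqrt(0.3856) = 0.620967
Step 4: Best bound = 4 * |z0| = 4 * 0.620967 = 2.4839

2.4839


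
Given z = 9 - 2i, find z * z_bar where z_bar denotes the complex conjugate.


Step 1: conj(z) = 9 + 2i
Step 2: z * conj(z) = 9^2 + (-2)^2
Step 3: = 81 + 4 = 85

85


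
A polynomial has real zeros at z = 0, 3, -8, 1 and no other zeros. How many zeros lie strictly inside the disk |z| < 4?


Step 1: Check each root:
  z = 0: |0| = 0 < 4
  z = 3: |3| = 3 < 4
  z = -8: |-8| = 8 >= 4
  z = 1: |1| = 1 < 4
Step 2: Count = 3

3


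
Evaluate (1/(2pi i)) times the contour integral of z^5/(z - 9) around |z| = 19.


Step 1: f(z) = z^5, a = 9 is inside |z| = 19
Step 2: By Cauchy integral formula: (1/(2pi*i)) * integral = f(a)
Step 3: f(9) = 9^5 = 59049

59049


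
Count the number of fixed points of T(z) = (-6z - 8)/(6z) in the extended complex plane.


Step 1: Fixed points satisfy T(z) = z
Step 2: 6z^2 + 6z + 8 = 0
Step 3: Discriminant = 6^2 - 4*6*8 = -156
Step 4: Number of fixed points = 2

2


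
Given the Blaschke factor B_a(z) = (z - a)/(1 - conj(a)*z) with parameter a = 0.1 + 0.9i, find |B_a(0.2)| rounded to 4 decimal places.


Step 1: Numerator z0 - a = 0.2 - (0.1 + 0.9i) = 0.1 - 0.9i
Step 2: Denominator 1 - conj(a)*z0 = 1 - (0.1 - 0.9i)*0.2 = 0.98 + 0.18i
Step 3: |z0 - a|^2 = 0.1^2 + (-0.9)^2 = 0.82; |1 - conj(a)*z0|^2 = 0.98^2 + 0.18^2 = 0.9928
Step 4: |B_a(0.2)| = sqrt(0.82 / 0.9928) = sqrt(0.825947)
Step 5: = 0.9088

0.9088


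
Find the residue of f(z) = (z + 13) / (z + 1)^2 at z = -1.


Step 1: Pole of order 2 at z = -1
Step 2: Res = lim d/dz [(z + 1)^2 * f(z)] as z -> -1
Step 3: (z + 1)^2 * f(z) = z + 13
Step 4: d/dz[z + 13] = 1

1


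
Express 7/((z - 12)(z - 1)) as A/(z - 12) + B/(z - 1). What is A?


Step 1: Multiply both sides by (z - 12) and set z = 12
Step 2: A = 7 / (12 - 1)
Step 3: A = 7 / 11
Step 4: A = 7/11

7/11


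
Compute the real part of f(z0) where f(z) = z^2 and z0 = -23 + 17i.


Step 1: z0 = -23 + 17i
Step 2: z0^2 = (-23)^2 - 17^2 - 782i
Step 3: real part = 529 - 289 = 240

240


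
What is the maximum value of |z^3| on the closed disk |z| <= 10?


Step 1: On |z| = 10, |f(z)| = |z|^3 = 10^3
Step 2: By maximum modulus principle, maximum is on boundary.
Step 3: Maximum = 1000 = 1000

1000


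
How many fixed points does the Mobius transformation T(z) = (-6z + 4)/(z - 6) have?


Step 1: Fixed points satisfy T(z) = z
Step 2: z^2 - 4 = 0
Step 3: Discriminant = 0^2 - 4*1*(-4) = 16
Step 4: Number of fixed points = 2

2


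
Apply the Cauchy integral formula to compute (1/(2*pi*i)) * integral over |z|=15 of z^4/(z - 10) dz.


Step 1: f(z) = z^4, a = 10 is inside |z| = 15
Step 2: By Cauchy integral formula: (1/(2pi*i)) * integral = f(a)
Step 3: f(10) = 10^4 = 10000

10000


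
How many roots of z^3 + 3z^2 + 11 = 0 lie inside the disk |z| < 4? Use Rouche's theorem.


Step 1: On |z| = 4 the three terms have sizes |z^3| = 4^3 = 64, |3z^2| = 3*4^2 = 48, |11| = 11
Step 2: The dominant term is g(z) = z^3; let h(z) = 3z^2 + 11 so f = g + h
Step 3: On |z| = 4: |g| = 64 and |h| <= 48 + 11 = 59
Step 4: Since 64 > 59, |h| < |g| on |z| = 4, so by Rouche f has the same number of zeros as g inside |z| < 4
Step 5: g(z) = z^3 has 3 zeros (all at the origin) inside |z| < 4. Answer = 3

3


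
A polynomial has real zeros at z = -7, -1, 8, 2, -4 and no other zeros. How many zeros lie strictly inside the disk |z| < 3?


Step 1: Check each root:
  z = -7: |-7| = 7 >= 3
  z = -1: |-1| = 1 < 3
  z = 8: |8| = 8 >= 3
  z = 2: |2| = 2 < 3
  z = -4: |-4| = 4 >= 3
Step 2: Count = 2

2


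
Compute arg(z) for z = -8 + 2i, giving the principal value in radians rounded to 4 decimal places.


Step 1: z = -8 + 2i
Step 2: arg(z) = atan2(2, -8)
Step 3: arg(z) = 2.8966

2.8966


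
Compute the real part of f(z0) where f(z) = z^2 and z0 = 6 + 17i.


Step 1: z0 = 6 + 17i
Step 2: z0^2 = 6^2 - 17^2 + 204i
Step 3: real part = 36 - 289 = -253

-253


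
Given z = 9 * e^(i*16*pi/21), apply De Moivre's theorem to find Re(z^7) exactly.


Step 1: By De Moivre's theorem, z^7 = 9^7 * e^(i*7*16*pi/21) = 4782969 * (cos(16*pi/3) + i*sin(16*pi/3))
Step 2: |z|^7 = 9^7 = 4782969
Step 3: Reduce the angle mod 2*pi: 16*pi/3 - 4*pi = 4*pi/3
Step 4: cos(4*pi/3) = -1/2
Step 5: Re(z^7) = 4782969 * (-1/2) = -4782969/2

-4782969/2


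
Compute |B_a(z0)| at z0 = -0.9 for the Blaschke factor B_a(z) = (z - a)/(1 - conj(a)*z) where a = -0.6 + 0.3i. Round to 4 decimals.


Step 1: Numerator z0 - a = -0.9 - (-0.6 + 0.3i) = -0.3 - 0.3i
Step 2: Denominator 1 - conj(a)*z0 = 1 - (-0.6 - 0.3i)*(-0.9) = 0.46 - 0.27i
Step 3: |z0 - a|^2 = (-0.3)^2 + (-0.3)^2 = 0.18; |1 - conj(a)*z0|^2 = 0.46^2 + (-0.27)^2 = 0.2845
Step 4: |B_a(-0.9)| = sqrt(0.18 / 0.2845) = sqrt(0.632689)
Step 5: = 0.7954

0.7954


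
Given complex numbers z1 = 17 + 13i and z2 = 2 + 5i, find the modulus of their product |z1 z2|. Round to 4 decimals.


Step 1: |z1| = sqrt(17^2 + 13^2) = sqrt(458)
Step 2: |z2| = sqrt(2^2 + 5^2) = sqrt(29)
Step 3: |z1*z2| = |z1|*|z2| = sqrt(458) * sqrt(29) = sqrt(458 * 29) = sqrt(13282)
Step 4: = 115.2476

115.2476


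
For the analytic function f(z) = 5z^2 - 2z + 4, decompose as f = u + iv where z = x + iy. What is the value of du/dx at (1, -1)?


Step 1: f(z) = 5(x+iy)^2 - 2(x+iy) + 4
Step 2: u = 5(x^2 - y^2) - 2x + 4
Step 3: u_x = 10x - 2
Step 4: At (1, -1): u_x = 10 - 2 = 8

8


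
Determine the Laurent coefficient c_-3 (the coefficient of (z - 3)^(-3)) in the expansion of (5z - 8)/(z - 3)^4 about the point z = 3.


Step 1: Write the numerator in powers of (z - 3): 5z - 8 = 5(z - 3) + (5*3 - 8) = 5(z - 3) + 7
Step 2: Divide by (z - 3)^4: f(z) = 7(z - 3)^(-4) + 5(z - 3)^(-3)
Step 3: This finite sum is the Laurent series of f about z = 3.
Step 4: Coefficient of (z - 3)^(-3) = coefficient of (z - 3) in the re-centred numerator = 5

5


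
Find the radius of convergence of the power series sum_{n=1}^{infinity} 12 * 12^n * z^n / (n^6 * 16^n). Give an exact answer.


Step 1: General term a_n = 12 * 12^n / (n^6 * 16^n)
Step 2: By the root test, |a_n|^(1/n) = 12^(1/n) * 12 / (n^(6/n) * 16) -> 12/16 as n -> infinity (since 12^(1/n) -> 1 and n^(6/n) -> 1)
Step 3: R = 1/lim|a_n|^(1/n) = 16/12 = 4/3

4/3


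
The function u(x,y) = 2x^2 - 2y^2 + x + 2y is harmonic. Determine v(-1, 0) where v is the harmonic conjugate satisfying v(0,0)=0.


Step 1: v_x = -u_y = 4y - 2
Step 2: v_y = u_x = 4x + 1
Step 3: v = 4xy - 2x + y + C
Step 4: v(0,0) = 0 => C = 0
Step 5: v(-1, 0) = 2

2


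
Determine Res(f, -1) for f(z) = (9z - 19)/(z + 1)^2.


Step 1: Pole of order 2 at z = -1
Step 2: Res = lim d/dz [(z + 1)^2 * f(z)] as z -> -1
Step 3: (z + 1)^2 * f(z) = 9z - 19
Step 4: d/dz[9z - 19] = 9

9


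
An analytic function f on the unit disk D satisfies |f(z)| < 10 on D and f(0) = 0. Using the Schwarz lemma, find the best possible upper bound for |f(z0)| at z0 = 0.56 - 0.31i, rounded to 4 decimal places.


Step 1: g = f/10 maps D -> D with g(0) = 0, so by the Schwarz lemma |g(z)| <= |z|, i.e. |f(z)| <= 10|z|; this is sharp (f(z) = 10z).
Step 2: |z0|^2 = 0.56^2 + (-0.31)^2 = 0.4097
Step 3: |z0| = sqrt(0.4097) = 0.640078
Step 4: Best bound = 10 * |z0| = 10 * 0.640078 = 6.4008

6.4008


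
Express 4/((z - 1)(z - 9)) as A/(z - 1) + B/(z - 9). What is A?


Step 1: Multiply both sides by (z - 1) and set z = 1
Step 2: A = 4 / (1 - 9)
Step 3: A = 4 / (-8)
Step 4: A = -1/2

-1/2


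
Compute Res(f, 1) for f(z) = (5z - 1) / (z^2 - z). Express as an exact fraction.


Step 1: Q(z) = z^2 - z = (z - 1)(z)
Step 2: Q'(z) = 2z - 1
Step 3: Q'(1) = 1, P(1) = 4
Step 4: Res = P(1)/Q'(1) = 4/1 = 4

4


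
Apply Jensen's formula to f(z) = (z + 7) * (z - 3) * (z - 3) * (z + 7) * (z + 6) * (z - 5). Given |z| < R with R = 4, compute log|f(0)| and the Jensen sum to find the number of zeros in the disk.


Jensen's formula: (1/2pi)*integral log|f(Re^it)|dt = log|f(0)| + sum_{|a_k|<R} log(R/|a_k|)
Step 1: f(0) = 7 * (-3) * (-3) * 7 * 6 * (-5) = -13230
Step 2: log|f(0)| = log|-7| + log|3| + log|3| + log|-7| + log|-6| + log|5| = 9.4902
Step 3: Zeros inside |z| < 4: 3, 3
Step 4: Jensen sum = log(4/3) + log(4/3) = 0.5754
Step 5: n(R) = number of terms in the Jensen sum = count of zeros inside |z| < 4 = 2

2


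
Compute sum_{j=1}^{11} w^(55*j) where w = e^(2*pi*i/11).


Step 1: The sum sum_{j=1}^{n} w^(k*j) equals n if n | k, else 0.
Step 2: Here n = 11, k = 55
Step 3: Does n divide k? 11 | 55 -> True
Step 4: Sum = 11

11


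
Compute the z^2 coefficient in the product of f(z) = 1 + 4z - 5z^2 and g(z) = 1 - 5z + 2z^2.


Step 1: z^2 term in f*g comes from: (1)*(2z^2) + (4z)*(-5z) + (-5z^2)*(1)
Step 2: = 2 - 20 - 5
Step 3: = -23

-23


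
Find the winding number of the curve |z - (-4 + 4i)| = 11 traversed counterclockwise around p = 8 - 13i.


Step 1: Center c = (-4, 4), radius = 11
Step 2: |p - c|^2 = 12^2 + (-17)^2 = 433
Step 3: r^2 = 121
Step 4: |p-c| > r so winding number = 0

0


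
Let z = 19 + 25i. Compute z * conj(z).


Step 1: conj(z) = 19 - 25i
Step 2: z * conj(z) = 19^2 + 25^2
Step 3: = 361 + 625 = 986

986


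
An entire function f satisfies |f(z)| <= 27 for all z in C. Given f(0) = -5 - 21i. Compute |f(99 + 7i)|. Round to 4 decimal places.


Step 1: By Liouville's theorem, a bounded entire function is constant.
Step 2: f(z) = f(0) = -5 - 21i for all z.
Step 3: |f(w)| = |-5 - 21i| = sqrt(25 + 441)
Step 4: = 21.587

21.587


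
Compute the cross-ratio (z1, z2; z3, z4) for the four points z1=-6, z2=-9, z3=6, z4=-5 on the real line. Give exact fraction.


Step 1: (z1-z3)(z2-z4) = (-12) * (-4) = 48
Step 2: (z1-z4)(z2-z3) = (-1) * (-15) = 15
Step 3: Cross-ratio = 48/15 = 16/5

16/5


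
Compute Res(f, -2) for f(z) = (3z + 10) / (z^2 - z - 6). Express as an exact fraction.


Step 1: Q(z) = z^2 - z - 6 = (z + 2)(z - 3)
Step 2: Q'(z) = 2z - 1
Step 3: Q'(-2) = -5, P(-2) = 4
Step 4: Res = P(-2)/Q'(-2) = 4/(-5) = -4/5

-4/5


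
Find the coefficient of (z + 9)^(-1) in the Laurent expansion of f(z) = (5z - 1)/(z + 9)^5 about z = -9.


Step 1: Write the numerator in powers of (z + 9): 5z - 1 = 5(z + 9) + (5*(-9) - 1) = 5(z + 9) - 46
Step 2: Divide by (z + 9)^5: f(z) = -46(z + 9)^(-5) + 5(z + 9)^(-4)
Step 3: This finite sum is the Laurent series of f about z = -9.
Step 4: Only the powers -5 and -4 appear, so the coefficient of (z + 9)^(-1) = 0

0


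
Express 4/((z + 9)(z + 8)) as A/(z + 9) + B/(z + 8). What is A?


Step 1: Multiply both sides by (z + 9) and set z = -9
Step 2: A = 4 / (-9 + 8)
Step 3: A = 4 / (-1)
Step 4: A = -4

-4


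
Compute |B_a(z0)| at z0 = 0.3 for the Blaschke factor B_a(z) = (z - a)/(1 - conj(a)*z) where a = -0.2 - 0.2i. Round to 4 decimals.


Step 1: Numerator z0 - a = 0.3 - (-0.2 - 0.2i) = 0.5 + 0.2i
Step 2: Denominator 1 - conj(a)*z0 = 1 - (-0.2 + 0.2i)*0.3 = 1.06 - 0.06i
Step 3: |z0 - a|^2 = 0.5^2 + 0.2^2 = 0.29; |1 - conj(a)*z0|^2 = 1.06^2 + (-0.06)^2 = 1.1272
Step 4: |B_a(0.3)| = sqrt(0.29 / 1.1272) = sqrt(0.257275)
Step 5: = 0.5072

0.5072


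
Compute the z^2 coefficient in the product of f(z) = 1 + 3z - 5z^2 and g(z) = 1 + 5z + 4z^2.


Step 1: z^2 term in f*g comes from: (1)*(4z^2) + (3z)*(5z) + (-5z^2)*(1)
Step 2: = 4 + 15 - 5
Step 3: = 14

14


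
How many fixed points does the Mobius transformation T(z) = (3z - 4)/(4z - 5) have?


Step 1: Fixed points satisfy T(z) = z
Step 2: 4z^2 - 8z + 4 = 0
Step 3: Discriminant = (-8)^2 - 4*4*4 = 0
Step 4: Number of fixed points = 1

1


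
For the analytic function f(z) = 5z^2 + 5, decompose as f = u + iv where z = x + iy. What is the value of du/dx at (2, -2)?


Step 1: f(z) = 5(x+iy)^2 + 5
Step 2: u = 5(x^2 - y^2) + 5
Step 3: u_x = 10x + 0
Step 4: At (2, -2): u_x = 20 + 0 = 20

20


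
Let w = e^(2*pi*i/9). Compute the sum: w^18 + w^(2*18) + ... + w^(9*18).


Step 1: The sum sum_{j=1}^{n} w^(k*j) equals n if n | k, else 0.
Step 2: Here n = 9, k = 18
Step 3: Does n divide k? 9 | 18 -> True
Step 4: Sum = 9

9


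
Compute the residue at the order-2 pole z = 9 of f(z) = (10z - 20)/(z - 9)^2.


Step 1: Pole of order 2 at z = 9
Step 2: Res = lim d/dz [(z - 9)^2 * f(z)] as z -> 9
Step 3: (z - 9)^2 * f(z) = 10z - 20
Step 4: d/dz[10z - 20] = 10

10


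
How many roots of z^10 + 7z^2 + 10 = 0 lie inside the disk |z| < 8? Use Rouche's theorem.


Step 1: On |z| = 8 the three terms have sizes |z^10| = 8^10 = 1073741824, |7z^2| = 7*8^2 = 448, |10| = 10
Step 2: The dominant term is g(z) = z^10; let h(z) = 7z^2 + 10 so f = g + h
Step 3: On |z| = 8: |g| = 1073741824 and |h| <= 448 + 10 = 458
Step 4: Since 1073741824 > 458, |h| < |g| on |z| = 8, so by Rouche f has the same number of zeros as g inside |z| < 8
Step 5: g(z) = z^10 has 10 zeros (all at the origin) inside |z| < 8. Answer = 10

10


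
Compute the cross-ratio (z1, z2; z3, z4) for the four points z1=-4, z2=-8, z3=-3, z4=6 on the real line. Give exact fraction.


Step 1: (z1-z3)(z2-z4) = (-1) * (-14) = 14
Step 2: (z1-z4)(z2-z3) = (-10) * (-5) = 50
Step 3: Cross-ratio = 14/50 = 7/25

7/25


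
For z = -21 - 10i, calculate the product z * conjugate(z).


Step 1: conj(z) = -21 + 10i
Step 2: z * conj(z) = (-21)^2 + (-10)^2
Step 3: = 441 + 100 = 541

541


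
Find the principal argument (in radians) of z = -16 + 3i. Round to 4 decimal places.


Step 1: z = -16 + 3i
Step 2: arg(z) = atan2(3, -16)
Step 3: arg(z) = 2.9562

2.9562


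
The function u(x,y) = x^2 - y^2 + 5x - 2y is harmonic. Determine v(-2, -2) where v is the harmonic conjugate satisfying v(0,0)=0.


Step 1: v_x = -u_y = 2y + 2
Step 2: v_y = u_x = 2x + 5
Step 3: v = 2xy + 2x + 5y + C
Step 4: v(0,0) = 0 => C = 0
Step 5: v(-2, -2) = -6

-6


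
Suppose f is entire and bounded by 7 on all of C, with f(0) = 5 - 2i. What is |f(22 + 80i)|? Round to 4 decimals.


Step 1: By Liouville's theorem, a bounded entire function is constant.
Step 2: f(z) = f(0) = 5 - 2i for all z.
Step 3: |f(w)| = |5 - 2i| = sqrt(25 + 4)
Step 4: = 5.3852

5.3852


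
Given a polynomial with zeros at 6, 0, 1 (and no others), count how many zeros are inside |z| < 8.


Step 1: Check each root:
  z = 6: |6| = 6 < 8
  z = 0: |0| = 0 < 8
  z = 1: |1| = 1 < 8
Step 2: Count = 3

3


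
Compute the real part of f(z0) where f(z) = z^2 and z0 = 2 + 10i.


Step 1: z0 = 2 + 10i
Step 2: z0^2 = 2^2 - 10^2 + 40i
Step 3: real part = 4 - 100 = -96

-96


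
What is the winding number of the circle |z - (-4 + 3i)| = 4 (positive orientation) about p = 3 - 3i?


Step 1: Center c = (-4, 3), radius = 4
Step 2: |p - c|^2 = 7^2 + (-6)^2 = 85
Step 3: r^2 = 16
Step 4: |p-c| > r so winding number = 0

0
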